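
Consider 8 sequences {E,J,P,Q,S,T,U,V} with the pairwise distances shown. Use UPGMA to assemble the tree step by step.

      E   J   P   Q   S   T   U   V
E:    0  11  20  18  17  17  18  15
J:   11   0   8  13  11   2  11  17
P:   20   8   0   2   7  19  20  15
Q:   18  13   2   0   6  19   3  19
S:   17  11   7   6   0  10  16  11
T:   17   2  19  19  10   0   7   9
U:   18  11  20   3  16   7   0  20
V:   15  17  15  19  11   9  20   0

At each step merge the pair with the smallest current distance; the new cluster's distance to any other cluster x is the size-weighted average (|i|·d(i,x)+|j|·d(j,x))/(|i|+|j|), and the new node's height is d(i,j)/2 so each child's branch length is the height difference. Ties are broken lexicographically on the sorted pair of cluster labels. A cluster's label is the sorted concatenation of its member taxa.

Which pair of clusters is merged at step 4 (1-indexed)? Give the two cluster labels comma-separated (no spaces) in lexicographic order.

JT,U

step 1: merge (J,T) at d=2; branch lengths J→1, T→1; new cluster JT
  updated: d(E,JT)=14, d(JT,P)=27/2, d(JT,Q)=16, d(JT,S)=21/2, d(JT,U)=9, d(JT,V)=13
step 2: merge (P,Q) at d=2; branch lengths P→1, Q→1; new cluster PQ
  updated: d(E,PQ)=19, d(JT,PQ)=59/4, d(PQ,S)=13/2, d(PQ,U)=23/2, d(PQ,V)=17
step 3: merge (PQ,S) at d=13/2; branch lengths PQ→9/4, S→13/4; new cluster PQS
  updated: d(E,PQS)=55/3, d(JT,PQS)=40/3, d(PQS,U)=13, d(PQS,V)=15
step 4: merge (JT,U) at d=9; branch lengths JT→7/2, U→9/2; new cluster JTU
  updated: d(E,JTU)=46/3, d(JTU,PQS)=119/9, d(JTU,V)=46/3
step 5: merge (JTU,PQS) at d=119/9; branch lengths JTU→19/9, PQS→121/36; new cluster JPQSTU
  updated: d(E,JPQSTU)=101/6, d(JPQSTU,V)=91/6
step 6: merge (E,V) at d=15; branch lengths E→15/2, V→15/2; new cluster EV
  updated: d(EV,JPQSTU)=16
step 7: merge (EV,JPQSTU) at d=16; branch lengths EV→1/2, JPQSTU→25/18; new cluster EJPQSTUV
final tree: ((E:15/2,V:15/2):1/2,(((J:1,T:1):7/2,U:9/2):19/9,((P:1,Q:1):9/4,S:13/4):121/36):25/18)
total length: 1435/36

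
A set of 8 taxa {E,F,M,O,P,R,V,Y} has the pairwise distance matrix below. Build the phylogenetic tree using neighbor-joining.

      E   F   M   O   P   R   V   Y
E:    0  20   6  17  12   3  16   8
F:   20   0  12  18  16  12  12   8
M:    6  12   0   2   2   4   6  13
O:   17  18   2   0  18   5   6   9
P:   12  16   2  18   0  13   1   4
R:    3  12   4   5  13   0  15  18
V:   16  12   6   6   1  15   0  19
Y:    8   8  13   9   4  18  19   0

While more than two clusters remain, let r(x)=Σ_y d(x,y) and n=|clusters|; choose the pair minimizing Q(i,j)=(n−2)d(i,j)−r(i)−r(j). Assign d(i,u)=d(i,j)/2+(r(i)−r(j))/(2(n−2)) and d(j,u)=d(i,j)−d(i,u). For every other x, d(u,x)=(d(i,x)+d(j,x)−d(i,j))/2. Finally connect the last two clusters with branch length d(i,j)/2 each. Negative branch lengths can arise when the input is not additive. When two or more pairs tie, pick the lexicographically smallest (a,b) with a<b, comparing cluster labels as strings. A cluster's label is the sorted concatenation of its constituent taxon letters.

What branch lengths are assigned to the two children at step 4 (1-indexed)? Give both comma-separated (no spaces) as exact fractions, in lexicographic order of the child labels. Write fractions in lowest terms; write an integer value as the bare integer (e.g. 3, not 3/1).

33/8,33/8

iteration 1: select P,V (d=1, Q=-135); attach at lengths (-1/4, 5/4); label the merged cluster PV
  updated: d(E,PV)=27/2, d(F,PV)=27/2, d(M,PV)=7/2, d(O,PV)=23/2, d(PV,R)=27/2, d(PV,Y)=11
iteration 2: select F,Y (d=8, Q=-221/2); attach at lengths (113/20, 47/20); label the merged cluster FY
  updated: d(E,FY)=10, d(FY,M)=17/2, d(FY,O)=19/2, d(FY,PV)=33/4, d(FY,R)=11
iteration 3: select E,R (d=3, Q=-74); attach at lengths (25/8, -1/8); label the merged cluster ER
  updated: d(ER,FY)=9, d(ER,M)=7/2, d(ER,O)=19/2, d(ER,PV)=12
iteration 4: select FY,PV (d=33/4, Q=-183/4); attach at lengths (33/8, 33/8); label the merged cluster FPVY
  updated: d(ER,FPVY)=51/8, d(FPVY,M)=15/8, d(FPVY,O)=51/8
iteration 5: select ER,FPVY (d=51/8, Q=-85/4); attach at lengths (35/8, 2); label the merged cluster EFPRVY
  updated: d(EFPRVY,M)=-1/2, d(EFPRVY,O)=19/4
iteration 6: select EFPRVY,M (d=-1/2, Q=-25/4); attach at lengths (9/8, -13/8); label the merged cluster EFMPRVY
  updated: d(EFMPRVY,O)=29/8
iteration 7: select EFMPRVY,O (d=29/8); attach at lengths (29/16, 29/16); label the merged cluster EFMOPRVY
final tree: ((((E:25/8,R:-1/8):35/8,((F:113/20,Y:47/20):33/8,(P:-1/4,V:5/4):33/8):2):9/8,M:-13/8):29/16,O:29/16)
total length: 119/4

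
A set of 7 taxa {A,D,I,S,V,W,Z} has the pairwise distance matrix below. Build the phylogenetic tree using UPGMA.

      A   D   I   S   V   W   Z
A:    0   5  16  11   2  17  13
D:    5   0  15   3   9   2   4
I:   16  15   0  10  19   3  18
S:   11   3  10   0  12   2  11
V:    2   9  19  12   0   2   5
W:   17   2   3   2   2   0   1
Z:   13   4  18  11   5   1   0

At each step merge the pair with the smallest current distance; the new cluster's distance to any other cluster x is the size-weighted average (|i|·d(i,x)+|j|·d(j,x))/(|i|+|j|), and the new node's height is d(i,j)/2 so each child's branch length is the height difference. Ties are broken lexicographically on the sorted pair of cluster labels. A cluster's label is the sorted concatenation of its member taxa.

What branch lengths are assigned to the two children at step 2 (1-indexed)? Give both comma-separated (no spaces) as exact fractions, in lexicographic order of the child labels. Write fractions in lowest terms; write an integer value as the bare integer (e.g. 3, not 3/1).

1. join W+Z (d=1) ⇒ WZ; edges |W|=1/2, |Z|=1/2
  updated: d(A,WZ)=15, d(D,WZ)=3, d(I,WZ)=21/2, d(S,WZ)=13/2, d(V,WZ)=7/2
2. join A+V (d=2) ⇒ AV; edges |A|=1, |V|=1
  updated: d(AV,D)=7, d(AV,I)=35/2, d(AV,S)=23/2, d(AV,WZ)=37/4
3. join D+S (d=3) ⇒ DS; edges |D|=3/2, |S|=3/2
  updated: d(AV,DS)=37/4, d(DS,I)=25/2, d(DS,WZ)=19/4
4. join DS+WZ (d=19/4) ⇒ DSWZ; edges |DS|=7/8, |WZ|=15/8
  updated: d(AV,DSWZ)=37/4, d(DSWZ,I)=23/2
5. join AV+DSWZ (d=37/4) ⇒ ADSVWZ; edges |AV|=29/8, |DSWZ|=9/4
  updated: d(ADSVWZ,I)=27/2
6. join ADSVWZ+I (d=27/2) ⇒ ADISVWZ; edges |ADSVWZ|=17/8, |I|=27/4
final tree: (((A:1,V:1):29/8,((D:3/2,S:3/2):7/8,(W:1/2,Z:1/2):15/8):9/4):17/8,I:27/4)
total length: 47/2

1,1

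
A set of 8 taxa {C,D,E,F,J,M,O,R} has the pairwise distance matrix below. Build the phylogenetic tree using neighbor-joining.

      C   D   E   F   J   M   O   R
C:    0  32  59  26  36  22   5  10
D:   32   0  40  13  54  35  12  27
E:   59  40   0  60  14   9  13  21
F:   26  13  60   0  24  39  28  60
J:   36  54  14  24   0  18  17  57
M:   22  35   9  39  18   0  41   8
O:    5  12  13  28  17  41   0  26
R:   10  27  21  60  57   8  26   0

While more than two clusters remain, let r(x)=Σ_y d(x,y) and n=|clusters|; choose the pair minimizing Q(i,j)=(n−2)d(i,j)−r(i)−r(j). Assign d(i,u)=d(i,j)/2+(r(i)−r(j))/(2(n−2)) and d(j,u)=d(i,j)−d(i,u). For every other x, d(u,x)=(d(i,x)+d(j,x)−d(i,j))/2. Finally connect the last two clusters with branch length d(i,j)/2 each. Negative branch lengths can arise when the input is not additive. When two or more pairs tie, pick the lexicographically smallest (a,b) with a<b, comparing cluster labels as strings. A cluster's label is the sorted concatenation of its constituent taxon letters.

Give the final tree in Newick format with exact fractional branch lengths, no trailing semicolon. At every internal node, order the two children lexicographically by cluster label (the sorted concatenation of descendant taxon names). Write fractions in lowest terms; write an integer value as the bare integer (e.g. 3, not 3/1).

1. join D+F (d=13, Q=-385) ⇒ DF; edges |D|=41/12, |F|=115/12
  updated: d(C,DF)=45/2, d(DF,E)=87/2, d(DF,J)=65/2, d(DF,M)=61/2, d(DF,O)=27/2, d(DF,R)=37
2. join E+J (d=14, Q=-264) ⇒ EJ; edges |E|=11/2, |J|=17/2
  updated: d(C,EJ)=81/2, d(DF,EJ)=31, d(EJ,M)=13/2, d(EJ,O)=8, d(EJ,R)=32
3. join EJ+M (d=13/2, Q=-200) ⇒ EJM; edges |EJ|=9/2, |M|=2
  updated: d(C,EJM)=28, d(DF,EJM)=55/2, d(EJM,O)=85/4, d(EJM,R)=67/4
4. join EJM+R (d=67/4, Q=-133) ⇒ EJMR; edges |EJM|=9, |R|=31/4
  updated: d(C,EJMR)=85/8, d(DF,EJMR)=191/8, d(EJMR,O)=61/4
5. join C+EJMR (d=85/8, Q=-533/8) ⇒ CEJMR; edges |C|=77/32, |EJMR|=263/32
  updated: d(CEJMR,DF)=143/8, d(CEJMR,O)=77/16
6. join CEJMR+DF (d=143/8, Q=-579/16) ⇒ CDEFJMR; edges |CEJMR|=147/32, |DF|=425/32
  updated: d(CDEFJMR,O)=7/32
7. join CDEFJMR+O (d=7/32) ⇒ CDEFJMOR; edges |CDEFJMR|=7/64, |O|=7/64
final tree: (((C:77/32,(((E:11/2,J:17/2):9/2,M:2):9,R:31/4):263/32):147/32,(D:41/12,F:115/12):425/32):7/64,O:7/64)
total length: 2527/32

(((C:77/32,(((E:11/2,J:17/2):9/2,M:2):9,R:31/4):263/32):147/32,(D:41/12,F:115/12):425/32):7/64,O:7/64)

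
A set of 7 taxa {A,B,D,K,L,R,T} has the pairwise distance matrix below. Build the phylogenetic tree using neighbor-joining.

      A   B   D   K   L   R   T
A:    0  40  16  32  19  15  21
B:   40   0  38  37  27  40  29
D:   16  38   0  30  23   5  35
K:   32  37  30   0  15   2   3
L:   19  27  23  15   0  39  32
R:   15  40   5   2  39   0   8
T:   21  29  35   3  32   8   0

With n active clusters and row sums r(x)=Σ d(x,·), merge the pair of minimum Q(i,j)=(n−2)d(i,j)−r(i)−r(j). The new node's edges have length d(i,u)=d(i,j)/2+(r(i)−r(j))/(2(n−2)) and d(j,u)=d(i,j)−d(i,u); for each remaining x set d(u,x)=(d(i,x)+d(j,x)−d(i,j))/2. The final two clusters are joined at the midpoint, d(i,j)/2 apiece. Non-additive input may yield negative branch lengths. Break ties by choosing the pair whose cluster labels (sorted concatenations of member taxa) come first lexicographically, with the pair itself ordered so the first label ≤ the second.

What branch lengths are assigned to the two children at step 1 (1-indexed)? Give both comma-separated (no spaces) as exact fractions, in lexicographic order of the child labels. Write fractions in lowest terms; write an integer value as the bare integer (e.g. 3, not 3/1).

iteration 1: select K,T (d=3, Q=-232); attach at lengths (3/5, 12/5); label the merged cluster KT
  updated: d(A,KT)=25, d(B,KT)=63/2, d(D,KT)=31, d(KT,L)=22, d(KT,R)=7/2
iteration 2: select KT,R (d=7/2, Q=-403/2); attach at lengths (49/16, 7/16); label the merged cluster KRT
  updated: d(A,KRT)=73/4, d(B,KRT)=34, d(D,KRT)=65/4, d(KRT,L)=115/4
iteration 3: select B,L (d=27, Q=-623/4); attach at lengths (163/8, 53/8); label the merged cluster BL
  updated: d(A,BL)=16, d(BL,D)=17, d(BL,KRT)=143/8
iteration 4: select A,BL (d=16, Q=-553/8); attach at lengths (251/32, 261/32); label the merged cluster ABL
  updated: d(ABL,D)=17/2, d(ABL,KRT)=161/16
iteration 5: select ABL,D (d=17/2, Q=-557/16); attach at lengths (37/32, 235/32); label the merged cluster ABDL
  updated: d(ABDL,KRT)=285/32
iteration 6: select ABDL,KRT (d=285/32); attach at lengths (285/64, 285/64); label the merged cluster ABDKLRT
final tree: (((A:251/32,(B:163/8,L:53/8):261/32):37/32,D:235/32):285/64,((K:3/5,T:12/5):49/16,R:7/16):285/64)
total length: 2141/32

3/5,12/5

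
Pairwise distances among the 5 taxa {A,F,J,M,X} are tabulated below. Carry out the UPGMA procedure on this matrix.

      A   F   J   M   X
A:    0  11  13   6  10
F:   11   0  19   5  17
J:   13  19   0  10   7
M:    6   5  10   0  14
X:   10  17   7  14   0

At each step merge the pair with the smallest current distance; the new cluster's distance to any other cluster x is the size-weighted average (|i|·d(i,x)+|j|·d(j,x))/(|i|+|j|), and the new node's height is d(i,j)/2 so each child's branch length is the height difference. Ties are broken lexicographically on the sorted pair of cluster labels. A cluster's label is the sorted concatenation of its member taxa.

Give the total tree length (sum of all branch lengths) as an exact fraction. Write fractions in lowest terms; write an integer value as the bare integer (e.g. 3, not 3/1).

step 1: merge (F,M) at d=5; branch lengths F→5/2, M→5/2; new cluster FM
  updated: d(A,FM)=17/2, d(FM,J)=29/2, d(FM,X)=31/2
step 2: merge (J,X) at d=7; branch lengths J→7/2, X→7/2; new cluster JX
  updated: d(A,JX)=23/2, d(FM,JX)=15
step 3: merge (A,FM) at d=17/2; branch lengths A→17/4, FM→7/4; new cluster AFM
  updated: d(AFM,JX)=83/6
step 4: merge (AFM,JX) at d=83/6; branch lengths AFM→8/3, JX→41/12; new cluster AFJMX
final tree: ((A:17/4,(F:5/2,M:5/2):7/4):8/3,(J:7/2,X:7/2):41/12)
total length: 289/12

289/12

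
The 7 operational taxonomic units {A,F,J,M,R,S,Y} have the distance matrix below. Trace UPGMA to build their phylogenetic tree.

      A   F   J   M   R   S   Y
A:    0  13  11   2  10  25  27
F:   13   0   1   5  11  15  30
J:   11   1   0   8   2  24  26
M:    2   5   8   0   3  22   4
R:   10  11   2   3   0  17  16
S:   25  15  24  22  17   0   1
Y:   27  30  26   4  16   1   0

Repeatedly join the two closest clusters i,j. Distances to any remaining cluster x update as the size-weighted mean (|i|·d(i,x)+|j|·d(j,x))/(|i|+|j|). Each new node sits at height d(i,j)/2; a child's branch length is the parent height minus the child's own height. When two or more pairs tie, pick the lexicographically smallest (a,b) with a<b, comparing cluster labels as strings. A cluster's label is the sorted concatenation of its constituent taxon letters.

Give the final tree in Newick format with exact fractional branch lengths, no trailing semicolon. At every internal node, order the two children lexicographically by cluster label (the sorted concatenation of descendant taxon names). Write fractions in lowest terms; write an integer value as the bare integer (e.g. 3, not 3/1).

step 1: merge (F,J) at d=1; branch lengths F→1/2, J→1/2; new cluster FJ
  updated: d(A,FJ)=12, d(FJ,M)=13/2, d(FJ,R)=13/2, d(FJ,S)=39/2, d(FJ,Y)=28
step 2: merge (S,Y) at d=1; branch lengths S→1/2, Y→1/2; new cluster SY
  updated: d(A,SY)=26, d(FJ,SY)=95/4, d(M,SY)=13, d(R,SY)=33/2
step 3: merge (A,M) at d=2; branch lengths A→1, M→1; new cluster AM
  updated: d(AM,FJ)=37/4, d(AM,R)=13/2, d(AM,SY)=39/2
step 4: merge (AM,R) at d=13/2; branch lengths AM→9/4, R→13/4; new cluster AMR
  updated: d(AMR,FJ)=25/3, d(AMR,SY)=37/2
step 5: merge (AMR,FJ) at d=25/3; branch lengths AMR→11/12, FJ→11/3; new cluster AFJMR
  updated: d(AFJMR,SY)=103/5
step 6: merge (AFJMR,SY) at d=103/5; branch lengths AFJMR→92/15, SY→49/5; new cluster AFJMRSY
final tree: ((((A:1,M:1):9/4,R:13/4):11/12,(F:1/2,J:1/2):11/3):92/15,(S:1/2,Y:1/2):49/5)
total length: 1801/60

((((A:1,M:1):9/4,R:13/4):11/12,(F:1/2,J:1/2):11/3):92/15,(S:1/2,Y:1/2):49/5)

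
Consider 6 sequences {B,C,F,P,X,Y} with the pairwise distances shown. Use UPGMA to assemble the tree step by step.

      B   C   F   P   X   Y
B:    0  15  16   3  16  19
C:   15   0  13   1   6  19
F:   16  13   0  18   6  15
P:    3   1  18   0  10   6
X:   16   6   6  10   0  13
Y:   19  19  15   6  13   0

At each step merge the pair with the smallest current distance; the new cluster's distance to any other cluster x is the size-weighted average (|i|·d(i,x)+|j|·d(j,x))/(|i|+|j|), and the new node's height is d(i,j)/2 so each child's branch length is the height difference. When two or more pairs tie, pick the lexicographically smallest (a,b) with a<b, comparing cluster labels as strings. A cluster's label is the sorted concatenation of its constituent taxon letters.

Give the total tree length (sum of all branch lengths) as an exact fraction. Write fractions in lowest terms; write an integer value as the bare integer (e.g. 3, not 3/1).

1. join C+P (d=1) ⇒ CP; edges |C|=1/2, |P|=1/2
  updated: d(B,CP)=9, d(CP,F)=31/2, d(CP,X)=8, d(CP,Y)=25/2
2. join F+X (d=6) ⇒ FX; edges |F|=3, |X|=3
  updated: d(B,FX)=16, d(CP,FX)=47/4, d(FX,Y)=14
3. join B+CP (d=9) ⇒ BCP; edges |B|=9/2, |CP|=4
  updated: d(BCP,FX)=79/6, d(BCP,Y)=44/3
4. join BCP+FX (d=79/6) ⇒ BCFPX; edges |BCP|=25/12, |FX|=43/12
  updated: d(BCFPX,Y)=72/5
5. join BCFPX+Y (d=72/5) ⇒ BCFPXY; edges |BCFPX|=37/60, |Y|=36/5
final tree: (((B:9/2,(C:1/2,P:1/2):4):25/12,(F:3,X:3):43/12):37/60,Y:36/5)
total length: 1739/60

1739/60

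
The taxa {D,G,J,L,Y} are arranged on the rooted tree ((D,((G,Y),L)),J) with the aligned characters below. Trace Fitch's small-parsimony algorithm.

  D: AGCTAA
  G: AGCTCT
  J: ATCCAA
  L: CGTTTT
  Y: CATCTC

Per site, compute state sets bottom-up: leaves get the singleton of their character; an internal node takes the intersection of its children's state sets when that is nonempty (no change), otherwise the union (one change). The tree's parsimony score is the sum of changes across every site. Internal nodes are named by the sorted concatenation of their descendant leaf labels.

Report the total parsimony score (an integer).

12

GY@0: {A} ∪ {C} = {A,C} (union, +1)
GLY@0: {A,C} ∩ {C} = {C} (intersection, +0)
DGLY@0: {A} ∪ {C} = {A,C} (union, +1)
DGJLY@0: {A,C} ∩ {A} = {A} (intersection, +0)
GY@1: {G} ∪ {A} = {A,G} (union, +1)
GLY@1: {A,G} ∩ {G} = {G} (intersection, +0)
DGLY@1: {G} ∩ {G} = {G} (intersection, +0)
DGJLY@1: {G} ∪ {T} = {G,T} (union, +1)
GY@2: {C} ∪ {T} = {C,T} (union, +1)
GLY@2: {C,T} ∩ {T} = {T} (intersection, +0)
DGLY@2: {C} ∪ {T} = {C,T} (union, +1)
DGJLY@2: {C,T} ∩ {C} = {C} (intersection, +0)
GY@3: {T} ∪ {C} = {C,T} (union, +1)
GLY@3: {C,T} ∩ {T} = {T} (intersection, +0)
DGLY@3: {T} ∩ {T} = {T} (intersection, +0)
DGJLY@3: {T} ∪ {C} = {C,T} (union, +1)
GY@4: {C} ∪ {T} = {C,T} (union, +1)
GLY@4: {C,T} ∩ {T} = {T} (intersection, +0)
DGLY@4: {A} ∪ {T} = {A,T} (union, +1)
DGJLY@4: {A,T} ∩ {A} = {A} (intersection, +0)
GY@5: {T} ∪ {C} = {C,T} (union, +1)
GLY@5: {C,T} ∩ {T} = {T} (intersection, +0)
DGLY@5: {A} ∪ {T} = {A,T} (union, +1)
DGJLY@5: {A,T} ∩ {A} = {A} (intersection, +0)
per-site changes: [2, 2, 2, 2, 2, 2]; total = 12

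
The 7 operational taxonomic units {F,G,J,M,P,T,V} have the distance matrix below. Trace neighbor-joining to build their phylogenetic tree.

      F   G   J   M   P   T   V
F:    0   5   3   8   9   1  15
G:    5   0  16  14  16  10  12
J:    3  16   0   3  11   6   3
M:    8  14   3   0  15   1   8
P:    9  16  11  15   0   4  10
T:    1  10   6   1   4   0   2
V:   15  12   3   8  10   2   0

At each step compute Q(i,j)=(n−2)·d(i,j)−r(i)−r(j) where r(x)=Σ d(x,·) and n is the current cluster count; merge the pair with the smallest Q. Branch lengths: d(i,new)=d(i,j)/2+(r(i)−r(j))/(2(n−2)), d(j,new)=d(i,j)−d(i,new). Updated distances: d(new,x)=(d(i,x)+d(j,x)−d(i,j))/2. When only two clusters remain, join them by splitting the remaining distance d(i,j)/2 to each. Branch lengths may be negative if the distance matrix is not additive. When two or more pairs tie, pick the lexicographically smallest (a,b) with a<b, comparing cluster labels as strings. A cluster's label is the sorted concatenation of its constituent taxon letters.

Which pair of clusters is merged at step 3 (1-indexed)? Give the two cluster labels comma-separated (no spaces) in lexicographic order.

JM,V

step 1: merge (F,G) at d=5, Q=-89; branch lengths F→-7/10, G→57/10; new cluster FG
  updated: d(FG,J)=7, d(FG,M)=17/2, d(FG,P)=10, d(FG,T)=3, d(FG,V)=11
step 2: merge (J,M) at d=3, Q=-107/2; branch lengths J→13/16, M→35/16; new cluster JM
  updated: d(FG,JM)=25/4, d(JM,P)=23/2, d(JM,T)=2, d(JM,V)=4
step 3: merge (JM,V) at d=4, Q=-155/4; branch lengths JM→35/24, V→61/24; new cluster JMV
  updated: d(FG,JMV)=53/8, d(JMV,P)=35/4, d(JMV,T)=0
step 4: merge (FG,P) at d=10, Q=-179/8; branch lengths FG→135/32, P→185/32; new cluster FGP
  updated: d(FGP,JMV)=43/16, d(FGP,T)=-3/2
step 5: merge (FGP,JMV) at d=43/16, Q=-19/16; branch lengths FGP→19/32, JMV→67/32; new cluster FGJMPV
  updated: d(FGJMPV,T)=-67/32
step 6: merge (FGJMPV,T) at d=-67/32; branch lengths FGJMPV→-67/64, T→-67/64; new cluster FGJMPTV
final tree: ((((F:-7/10,G:57/10):135/32,P:185/32):19/32,((J:13/16,M:35/16):35/24,V:61/24):67/32):-67/64,T:-67/64)
total length: 723/32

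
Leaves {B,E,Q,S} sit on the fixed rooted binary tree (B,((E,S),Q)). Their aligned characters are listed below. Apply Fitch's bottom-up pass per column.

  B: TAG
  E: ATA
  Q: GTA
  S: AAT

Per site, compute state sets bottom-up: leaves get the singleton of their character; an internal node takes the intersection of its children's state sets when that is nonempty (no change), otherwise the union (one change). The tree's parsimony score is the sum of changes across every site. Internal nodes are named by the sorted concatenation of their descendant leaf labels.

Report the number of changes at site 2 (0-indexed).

2

ES@0: {A} ∩ {A} = {A} (intersection, +0)
EQS@0: {A} ∪ {G} = {A,G} (union, +1)
BEQS@0: {T} ∪ {A,G} = {A,G,T} (union, +1)
ES@1: {T} ∪ {A} = {A,T} (union, +1)
EQS@1: {A,T} ∩ {T} = {T} (intersection, +0)
BEQS@1: {A} ∪ {T} = {A,T} (union, +1)
ES@2: {A} ∪ {T} = {A,T} (union, +1)
EQS@2: {A,T} ∩ {A} = {A} (intersection, +0)
BEQS@2: {G} ∪ {A} = {A,G} (union, +1)
per-site changes: [2, 2, 2]; total = 6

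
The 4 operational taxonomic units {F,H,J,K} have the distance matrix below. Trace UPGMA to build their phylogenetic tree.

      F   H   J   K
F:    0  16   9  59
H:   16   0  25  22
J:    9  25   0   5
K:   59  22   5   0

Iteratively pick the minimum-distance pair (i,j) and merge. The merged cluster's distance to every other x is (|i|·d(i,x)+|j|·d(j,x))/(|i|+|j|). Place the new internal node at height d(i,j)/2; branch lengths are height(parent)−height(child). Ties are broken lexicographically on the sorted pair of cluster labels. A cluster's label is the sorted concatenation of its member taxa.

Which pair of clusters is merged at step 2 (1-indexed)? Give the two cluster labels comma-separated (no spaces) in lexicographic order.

F,H

1. join J+K (d=5) ⇒ JK; edges |J|=5/2, |K|=5/2
  updated: d(F,JK)=34, d(H,JK)=47/2
2. join F+H (d=16) ⇒ FH; edges |F|=8, |H|=8
  updated: d(FH,JK)=115/4
3. join FH+JK (d=115/4) ⇒ FHJK; edges |FH|=51/8, |JK|=95/8
final tree: ((F:8,H:8):51/8,(J:5/2,K:5/2):95/8)
total length: 157/4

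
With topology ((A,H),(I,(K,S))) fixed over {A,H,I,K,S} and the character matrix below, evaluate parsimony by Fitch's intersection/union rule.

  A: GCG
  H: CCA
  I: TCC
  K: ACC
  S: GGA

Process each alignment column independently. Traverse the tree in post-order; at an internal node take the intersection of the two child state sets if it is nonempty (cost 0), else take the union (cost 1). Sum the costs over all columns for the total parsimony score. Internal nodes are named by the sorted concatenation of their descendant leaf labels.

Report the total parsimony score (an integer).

7

site 0, node AH: A={G} ∪ H={C} → {C,G} (+1)
site 0, node KS: K={A} ∪ S={G} → {A,G} (+1)
site 0, node IKS: I={T} ∪ KS={A,G} → {A,G,T} (+1)
site 0, node AHIKS: AH={C,G} ∩ IKS={A,G,T} → {G} (+0)
site 1, node AH: A={C} ∩ H={C} → {C} (+0)
site 1, node KS: K={C} ∪ S={G} → {C,G} (+1)
site 1, node IKS: I={C} ∩ KS={C,G} → {C} (+0)
site 1, node AHIKS: AH={C} ∩ IKS={C} → {C} (+0)
site 2, node AH: A={G} ∪ H={A} → {A,G} (+1)
site 2, node KS: K={C} ∪ S={A} → {A,C} (+1)
site 2, node IKS: I={C} ∩ KS={A,C} → {C} (+0)
site 2, node AHIKS: AH={A,G} ∪ IKS={C} → {A,C,G} (+1)
per-site changes: [3, 1, 3]; total = 7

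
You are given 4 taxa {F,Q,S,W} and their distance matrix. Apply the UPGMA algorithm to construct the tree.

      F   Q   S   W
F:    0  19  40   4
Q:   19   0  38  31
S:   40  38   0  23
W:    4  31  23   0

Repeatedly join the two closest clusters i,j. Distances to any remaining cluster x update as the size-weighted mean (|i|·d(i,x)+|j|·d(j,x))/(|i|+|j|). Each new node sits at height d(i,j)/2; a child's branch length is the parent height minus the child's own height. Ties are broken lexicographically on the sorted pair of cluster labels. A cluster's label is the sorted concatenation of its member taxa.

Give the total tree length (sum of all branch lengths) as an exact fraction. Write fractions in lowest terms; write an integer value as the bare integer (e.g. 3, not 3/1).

1. join F+W (d=4) ⇒ FW; edges |F|=2, |W|=2
  updated: d(FW,Q)=25, d(FW,S)=63/2
2. join FW+Q (d=25) ⇒ FQW; edges |FW|=21/2, |Q|=25/2
  updated: d(FQW,S)=101/3
3. join FQW+S (d=101/3) ⇒ FQSW; edges |FQW|=13/3, |S|=101/6
final tree: (((F:2,W:2):21/2,Q:25/2):13/3,S:101/6)
total length: 289/6

289/6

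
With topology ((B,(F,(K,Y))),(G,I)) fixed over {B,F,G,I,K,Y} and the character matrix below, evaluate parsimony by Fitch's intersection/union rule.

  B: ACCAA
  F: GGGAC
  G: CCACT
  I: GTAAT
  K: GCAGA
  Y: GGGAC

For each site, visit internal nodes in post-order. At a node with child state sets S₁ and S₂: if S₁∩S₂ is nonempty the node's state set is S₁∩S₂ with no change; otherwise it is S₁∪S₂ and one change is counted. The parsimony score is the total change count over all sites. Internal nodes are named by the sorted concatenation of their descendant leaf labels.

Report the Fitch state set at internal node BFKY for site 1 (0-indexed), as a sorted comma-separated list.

C,G

[col 0] KY: children K:{G}, Y:{G} ∩→ {G}; cost 0
[col 0] FKY: children F:{G}, KY:{G} ∩→ {G}; cost 0
[col 0] BFKY: children B:{A}, FKY:{G} ∪→ {A,G}; cost 1
[col 0] GI: children G:{C}, I:{G} ∪→ {C,G}; cost 1
[col 0] BFGIKY: children BFKY:{A,G}, GI:{C,G} ∩→ {G}; cost 0
[col 1] KY: children K:{C}, Y:{G} ∪→ {C,G}; cost 1
[col 1] FKY: children F:{G}, KY:{C,G} ∩→ {G}; cost 0
[col 1] BFKY: children B:{C}, FKY:{G} ∪→ {C,G}; cost 1
[col 1] GI: children G:{C}, I:{T} ∪→ {C,T}; cost 1
[col 1] BFGIKY: children BFKY:{C,G}, GI:{C,T} ∩→ {C}; cost 0
[col 2] KY: children K:{A}, Y:{G} ∪→ {A,G}; cost 1
[col 2] FKY: children F:{G}, KY:{A,G} ∩→ {G}; cost 0
[col 2] BFKY: children B:{C}, FKY:{G} ∪→ {C,G}; cost 1
[col 2] GI: children G:{A}, I:{A} ∩→ {A}; cost 0
[col 2] BFGIKY: children BFKY:{C,G}, GI:{A} ∪→ {A,C,G}; cost 1
[col 3] KY: children K:{G}, Y:{A} ∪→ {A,G}; cost 1
[col 3] FKY: children F:{A}, KY:{A,G} ∩→ {A}; cost 0
[col 3] BFKY: children B:{A}, FKY:{A} ∩→ {A}; cost 0
[col 3] GI: children G:{C}, I:{A} ∪→ {A,C}; cost 1
[col 3] BFGIKY: children BFKY:{A}, GI:{A,C} ∩→ {A}; cost 0
[col 4] KY: children K:{A}, Y:{C} ∪→ {A,C}; cost 1
[col 4] FKY: children F:{C}, KY:{A,C} ∩→ {C}; cost 0
[col 4] BFKY: children B:{A}, FKY:{C} ∪→ {A,C}; cost 1
[col 4] GI: children G:{T}, I:{T} ∩→ {T}; cost 0
[col 4] BFGIKY: children BFKY:{A,C}, GI:{T} ∪→ {A,C,T}; cost 1
per-site changes: [2, 3, 3, 2, 3]; total = 13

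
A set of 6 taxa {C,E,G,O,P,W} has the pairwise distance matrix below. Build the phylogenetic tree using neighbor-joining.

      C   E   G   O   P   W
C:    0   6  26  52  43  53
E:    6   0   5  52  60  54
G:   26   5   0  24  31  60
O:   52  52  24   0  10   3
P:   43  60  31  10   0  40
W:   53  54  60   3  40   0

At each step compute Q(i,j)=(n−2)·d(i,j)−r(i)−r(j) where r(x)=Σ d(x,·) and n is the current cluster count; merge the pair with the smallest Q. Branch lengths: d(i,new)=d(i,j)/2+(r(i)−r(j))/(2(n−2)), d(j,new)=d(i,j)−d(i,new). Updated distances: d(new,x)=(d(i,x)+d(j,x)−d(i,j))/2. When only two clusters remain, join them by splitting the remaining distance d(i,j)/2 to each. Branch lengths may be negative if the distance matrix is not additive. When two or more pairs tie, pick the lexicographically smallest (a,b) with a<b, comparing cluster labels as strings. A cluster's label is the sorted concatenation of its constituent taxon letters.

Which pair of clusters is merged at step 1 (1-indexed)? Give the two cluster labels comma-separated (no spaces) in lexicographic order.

step 1: merge (O,W) at d=3, Q=-339; branch lengths O→-57/8, W→81/8; new cluster OW
  updated: d(C,OW)=51, d(E,OW)=103/2, d(G,OW)=81/2, d(OW,P)=47/2
step 2: merge (OW,P) at d=47/2, Q=-507/2; branch lengths OW→53/4, P→41/4; new cluster OPW
  updated: d(C,OPW)=141/4, d(E,OPW)=44, d(G,OPW)=24
step 3: merge (C,E) at d=6, Q=-441/4; branch lengths C→97/16, E→-1/16; new cluster CE
  updated: d(CE,G)=25/2, d(CE,OPW)=293/8
step 4: merge (CE,G) at d=25/2, Q=-585/8; branch lengths CE→201/16, G→-1/16; new cluster CEG
  updated: d(CEG,OPW)=385/16
step 5: merge (CEG,OPW) at d=385/16; branch lengths CEG→385/32, OPW→385/32; new cluster CEGOPW
final tree: (((C:97/16,E:-1/16):201/16,G:-1/16):385/32,((O:-57/8,W:81/8):53/4,P:41/4):385/32)
total length: 1105/16

O,W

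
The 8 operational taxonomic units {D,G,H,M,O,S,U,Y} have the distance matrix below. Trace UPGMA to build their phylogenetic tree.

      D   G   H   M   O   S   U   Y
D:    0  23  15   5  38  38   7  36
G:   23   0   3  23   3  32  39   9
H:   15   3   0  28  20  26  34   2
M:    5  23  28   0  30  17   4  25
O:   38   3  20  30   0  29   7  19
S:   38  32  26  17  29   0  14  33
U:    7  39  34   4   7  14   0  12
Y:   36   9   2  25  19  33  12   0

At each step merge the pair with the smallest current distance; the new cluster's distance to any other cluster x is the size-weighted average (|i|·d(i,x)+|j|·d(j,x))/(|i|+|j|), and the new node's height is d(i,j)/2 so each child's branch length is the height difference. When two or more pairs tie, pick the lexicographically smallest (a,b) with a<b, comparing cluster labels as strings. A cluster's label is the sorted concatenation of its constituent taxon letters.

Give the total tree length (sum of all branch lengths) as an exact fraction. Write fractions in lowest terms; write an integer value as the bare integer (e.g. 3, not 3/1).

step 1: merge (H,Y) at d=2; branch lengths H→1, Y→1; new cluster HY
  updated: d(D,HY)=51/2, d(G,HY)=6, d(HY,M)=53/2, d(HY,O)=39/2, d(HY,S)=59/2, d(HY,U)=23
step 2: merge (G,O) at d=3; branch lengths G→3/2, O→3/2; new cluster GO
  updated: d(D,GO)=61/2, d(GO,HY)=51/4, d(GO,M)=53/2, d(GO,S)=61/2, d(GO,U)=23
step 3: merge (M,U) at d=4; branch lengths M→2, U→2; new cluster MU
  updated: d(D,MU)=6, d(GO,MU)=99/4, d(HY,MU)=99/4, d(MU,S)=31/2
step 4: merge (D,MU) at d=6; branch lengths D→3, MU→1; new cluster DMU
  updated: d(DMU,GO)=80/3, d(DMU,HY)=25, d(DMU,S)=23
step 5: merge (GO,HY) at d=51/4; branch lengths GO→39/8, HY→43/8; new cluster GHOY
  updated: d(DMU,GHOY)=155/6, d(GHOY,S)=30
step 6: merge (DMU,S) at d=23; branch lengths DMU→17/2, S→23/2; new cluster DMSU
  updated: d(DMSU,GHOY)=215/8
step 7: merge (DMSU,GHOY) at d=215/8; branch lengths DMSU→31/16, GHOY→113/16; new cluster DGHMOSUY
final tree: (((D:3,(M:2,U:2):1):17/2,S:23/2):31/16,((G:3/2,O:3/2):39/8,(H:1,Y:1):43/8):113/16)
total length: 209/4

209/4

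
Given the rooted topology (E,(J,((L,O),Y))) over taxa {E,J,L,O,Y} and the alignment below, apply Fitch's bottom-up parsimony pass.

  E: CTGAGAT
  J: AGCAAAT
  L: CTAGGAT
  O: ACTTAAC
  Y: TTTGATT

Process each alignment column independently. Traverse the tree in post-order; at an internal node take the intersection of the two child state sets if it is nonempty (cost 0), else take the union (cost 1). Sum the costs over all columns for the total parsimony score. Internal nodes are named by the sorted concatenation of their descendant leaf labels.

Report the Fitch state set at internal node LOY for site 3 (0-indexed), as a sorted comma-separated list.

site 0, node LO: L={C} ∪ O={A} → {A,C} (+1)
site 0, node LOY: LO={A,C} ∪ Y={T} → {A,C,T} (+1)
site 0, node JLOY: J={A} ∩ LOY={A,C,T} → {A} (+0)
site 0, node EJLOY: E={C} ∪ JLOY={A} → {A,C} (+1)
site 1, node LO: L={T} ∪ O={C} → {C,T} (+1)
site 1, node LOY: LO={C,T} ∩ Y={T} → {T} (+0)
site 1, node JLOY: J={G} ∪ LOY={T} → {G,T} (+1)
site 1, node EJLOY: E={T} ∩ JLOY={G,T} → {T} (+0)
site 2, node LO: L={A} ∪ O={T} → {A,T} (+1)
site 2, node LOY: LO={A,T} ∩ Y={T} → {T} (+0)
site 2, node JLOY: J={C} ∪ LOY={T} → {C,T} (+1)
site 2, node EJLOY: E={G} ∪ JLOY={C,T} → {C,G,T} (+1)
site 3, node LO: L={G} ∪ O={T} → {G,T} (+1)
site 3, node LOY: LO={G,T} ∩ Y={G} → {G} (+0)
site 3, node JLOY: J={A} ∪ LOY={G} → {A,G} (+1)
site 3, node EJLOY: E={A} ∩ JLOY={A,G} → {A} (+0)
site 4, node LO: L={G} ∪ O={A} → {A,G} (+1)
site 4, node LOY: LO={A,G} ∩ Y={A} → {A} (+0)
site 4, node JLOY: J={A} ∩ LOY={A} → {A} (+0)
site 4, node EJLOY: E={G} ∪ JLOY={A} → {A,G} (+1)
site 5, node LO: L={A} ∩ O={A} → {A} (+0)
site 5, node LOY: LO={A} ∪ Y={T} → {A,T} (+1)
site 5, node JLOY: J={A} ∩ LOY={A,T} → {A} (+0)
site 5, node EJLOY: E={A} ∩ JLOY={A} → {A} (+0)
site 6, node LO: L={T} ∪ O={C} → {C,T} (+1)
site 6, node LOY: LO={C,T} ∩ Y={T} → {T} (+0)
site 6, node JLOY: J={T} ∩ LOY={T} → {T} (+0)
site 6, node EJLOY: E={T} ∩ JLOY={T} → {T} (+0)
per-site changes: [3, 2, 3, 2, 2, 1, 1]; total = 14

G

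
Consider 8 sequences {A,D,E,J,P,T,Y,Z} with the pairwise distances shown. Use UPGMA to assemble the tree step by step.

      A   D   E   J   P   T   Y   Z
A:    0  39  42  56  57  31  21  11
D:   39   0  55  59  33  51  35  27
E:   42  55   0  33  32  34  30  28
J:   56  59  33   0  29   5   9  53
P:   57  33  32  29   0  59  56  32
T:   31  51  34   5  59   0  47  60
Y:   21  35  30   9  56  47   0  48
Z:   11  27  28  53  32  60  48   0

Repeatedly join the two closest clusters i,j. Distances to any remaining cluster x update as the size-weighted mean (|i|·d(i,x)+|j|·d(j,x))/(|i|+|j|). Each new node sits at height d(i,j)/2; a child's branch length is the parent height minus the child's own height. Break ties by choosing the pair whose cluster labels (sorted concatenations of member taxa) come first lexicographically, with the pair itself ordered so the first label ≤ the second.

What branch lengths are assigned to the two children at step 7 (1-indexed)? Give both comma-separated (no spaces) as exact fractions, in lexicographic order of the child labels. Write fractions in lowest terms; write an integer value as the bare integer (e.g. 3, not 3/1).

iteration 1: select J,T (d=5); attach at lengths (5/2, 5/2); label the merged cluster JT
  updated: d(A,JT)=87/2, d(D,JT)=55, d(E,JT)=67/2, d(JT,P)=44, d(JT,Y)=28, d(JT,Z)=113/2
iteration 2: select A,Z (d=11); attach at lengths (11/2, 11/2); label the merged cluster AZ
  updated: d(AZ,D)=33, d(AZ,E)=35, d(AZ,JT)=50, d(AZ,P)=89/2, d(AZ,Y)=69/2
iteration 3: select JT,Y (d=28); attach at lengths (23/2, 14); label the merged cluster JTY
  updated: d(AZ,JTY)=269/6, d(D,JTY)=145/3, d(E,JTY)=97/3, d(JTY,P)=48
iteration 4: select E,P (d=32); attach at lengths (16, 16); label the merged cluster EP
  updated: d(AZ,EP)=159/4, d(D,EP)=44, d(EP,JTY)=241/6
iteration 5: select AZ,D (d=33); attach at lengths (11, 33/2); label the merged cluster ADZ
  updated: d(ADZ,EP)=247/6, d(ADZ,JTY)=46
iteration 6: select EP,JTY (d=241/6); attach at lengths (49/12, 73/12); label the merged cluster EJPTY
  updated: d(ADZ,EJPTY)=661/15
iteration 7: select ADZ,EJPTY (d=661/15); attach at lengths (83/15, 39/20); label the merged cluster ADEJPTYZ
final tree: (((A:11/2,Z:11/2):11,D:33/2):83/15,((E:16,P:16):49/12,((J:5/2,T:5/2):23/2,Y:14):73/12):39/20)
total length: 2373/20

83/15,39/20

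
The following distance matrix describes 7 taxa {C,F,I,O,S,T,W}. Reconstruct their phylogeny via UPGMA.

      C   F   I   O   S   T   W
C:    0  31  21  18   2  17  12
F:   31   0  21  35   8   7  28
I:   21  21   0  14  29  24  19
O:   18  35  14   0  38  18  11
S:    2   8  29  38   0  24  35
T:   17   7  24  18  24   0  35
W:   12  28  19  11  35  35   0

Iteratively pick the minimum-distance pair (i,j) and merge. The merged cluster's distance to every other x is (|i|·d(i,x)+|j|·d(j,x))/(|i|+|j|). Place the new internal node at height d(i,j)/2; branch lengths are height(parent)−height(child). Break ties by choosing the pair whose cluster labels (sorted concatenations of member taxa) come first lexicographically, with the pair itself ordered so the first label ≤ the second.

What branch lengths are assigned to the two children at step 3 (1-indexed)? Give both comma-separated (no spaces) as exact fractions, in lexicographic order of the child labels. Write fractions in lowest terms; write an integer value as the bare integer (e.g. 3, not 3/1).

1. join C+S (d=2) ⇒ CS; edges |C|=1, |S|=1
  updated: d(CS,F)=39/2, d(CS,I)=25, d(CS,O)=28, d(CS,T)=41/2, d(CS,W)=47/2
2. join F+T (d=7) ⇒ FT; edges |F|=7/2, |T|=7/2
  updated: d(CS,FT)=20, d(FT,I)=45/2, d(FT,O)=53/2, d(FT,W)=63/2
3. join O+W (d=11) ⇒ OW; edges |O|=11/2, |W|=11/2
  updated: d(CS,OW)=103/4, d(FT,OW)=29, d(I,OW)=33/2
4. join I+OW (d=33/2) ⇒ IOW; edges |I|=33/4, |OW|=11/4
  updated: d(CS,IOW)=51/2, d(FT,IOW)=161/6
5. join CS+FT (d=20) ⇒ CFST; edges |CS|=9, |FT|=13/2
  updated: d(CFST,IOW)=157/6
6. join CFST+IOW (d=157/6) ⇒ CFIOSTW; edges |CFST|=37/12, |IOW|=29/6
final tree: (((C:1,S:1):9,(F:7/2,T:7/2):13/2):37/12,(I:33/4,(O:11/2,W:11/2):11/4):29/6)
total length: 653/12

11/2,11/2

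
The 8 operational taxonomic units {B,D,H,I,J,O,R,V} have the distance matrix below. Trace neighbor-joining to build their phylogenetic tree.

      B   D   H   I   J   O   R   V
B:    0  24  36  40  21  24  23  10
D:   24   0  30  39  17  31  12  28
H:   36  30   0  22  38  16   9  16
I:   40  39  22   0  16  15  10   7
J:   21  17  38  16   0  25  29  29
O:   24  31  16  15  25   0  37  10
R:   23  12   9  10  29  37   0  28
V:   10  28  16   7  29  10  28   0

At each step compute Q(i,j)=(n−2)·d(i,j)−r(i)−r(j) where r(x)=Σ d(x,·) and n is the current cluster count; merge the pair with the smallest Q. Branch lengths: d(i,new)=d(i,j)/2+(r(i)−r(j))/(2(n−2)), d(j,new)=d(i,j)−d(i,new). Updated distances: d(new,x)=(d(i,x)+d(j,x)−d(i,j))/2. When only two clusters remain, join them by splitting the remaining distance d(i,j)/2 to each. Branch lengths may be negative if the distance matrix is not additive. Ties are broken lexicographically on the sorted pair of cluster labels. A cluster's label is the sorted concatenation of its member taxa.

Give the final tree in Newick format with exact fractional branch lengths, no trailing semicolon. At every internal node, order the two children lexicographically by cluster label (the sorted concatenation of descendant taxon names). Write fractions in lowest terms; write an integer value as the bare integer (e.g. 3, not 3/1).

step 1: merge (H,R) at d=9, Q=-261; branch lengths H→73/12, R→35/12; new cluster HR
  updated: d(B,HR)=25, d(D,HR)=33/2, d(HR,I)=23/2, d(HR,J)=29, d(HR,O)=22, d(HR,V)=35/2
step 2: merge (D,J) at d=17, Q=-415/2; branch lengths D→207/20, J→133/20; new cluster DJ
  updated: d(B,DJ)=14, d(DJ,HR)=57/4, d(DJ,I)=19, d(DJ,O)=39/2, d(DJ,V)=20
step 3: merge (B,DJ) at d=14, Q=-575/4; branch lengths B→329/32, DJ→119/32; new cluster BDJ
  updated: d(BDJ,HR)=101/8, d(BDJ,I)=45/2, d(BDJ,O)=59/4, d(BDJ,V)=8
step 4: merge (HR,I) at d=23/2, Q=-681/8; branch lengths HR→337/48, I→215/48; new cluster HIR
  updated: d(BDJ,HIR)=189/16, d(HIR,O)=51/4, d(HIR,V)=13/2
step 5: merge (BDJ,V) at d=8, Q=-689/16; branch lengths BDJ→417/64, V→95/64; new cluster BDJV
  updated: d(BDJV,HIR)=165/32, d(BDJV,O)=67/8
step 6: merge (BDJV,HIR) at d=165/32, Q=-841/32; branch lengths BDJV→25/64, HIR→305/64; new cluster BDHIJRV
  updated: d(BDHIJRV,O)=511/64
step 7: merge (BDHIJRV,O) at d=511/64; branch lengths BDHIJRV→511/128, O→511/128; new cluster BDHIJORV
final tree: ((((B:329/32,(D:207/20,J:133/20):119/32):417/64,V:95/64):25/64,((H:73/12,R:35/12):337/48,I:215/48):305/64):511/128,O:511/128)
total length: 4649/64

((((B:329/32,(D:207/20,J:133/20):119/32):417/64,V:95/64):25/64,((H:73/12,R:35/12):337/48,I:215/48):305/64):511/128,O:511/128)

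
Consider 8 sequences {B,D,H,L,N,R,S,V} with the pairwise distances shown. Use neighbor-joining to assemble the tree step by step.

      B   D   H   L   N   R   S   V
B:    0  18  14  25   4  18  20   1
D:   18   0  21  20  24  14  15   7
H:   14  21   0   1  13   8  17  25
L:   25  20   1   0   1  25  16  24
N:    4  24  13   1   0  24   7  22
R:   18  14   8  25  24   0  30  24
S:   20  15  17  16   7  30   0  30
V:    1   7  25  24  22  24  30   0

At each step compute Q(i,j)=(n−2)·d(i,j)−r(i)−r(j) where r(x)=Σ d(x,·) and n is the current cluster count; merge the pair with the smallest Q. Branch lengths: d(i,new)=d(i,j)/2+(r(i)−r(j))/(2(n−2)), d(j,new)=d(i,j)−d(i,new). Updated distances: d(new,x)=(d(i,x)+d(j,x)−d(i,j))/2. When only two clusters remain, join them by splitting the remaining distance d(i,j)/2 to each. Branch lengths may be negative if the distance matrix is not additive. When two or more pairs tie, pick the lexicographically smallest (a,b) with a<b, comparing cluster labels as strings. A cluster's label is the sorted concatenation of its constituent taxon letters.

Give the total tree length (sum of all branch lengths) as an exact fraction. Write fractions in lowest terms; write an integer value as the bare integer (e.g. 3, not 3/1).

1483/32

iteration 1: select B,V (d=1, Q=-227); attach at lengths (-9/4, 13/4); label the merged cluster BV
  updated: d(BV,D)=12, d(BV,H)=19, d(BV,L)=24, d(BV,N)=25/2, d(BV,R)=41/2, d(BV,S)=49/2
iteration 2: select L,N (d=1, Q=-327/2); attach at lengths (21/20, -1/20); label the merged cluster LN
  updated: d(BV,LN)=71/4, d(D,LN)=43/2, d(H,LN)=13/2, d(LN,R)=24, d(LN,S)=11
iteration 3: select H,R (d=8, Q=-136); attach at lengths (7/8, 57/8); label the merged cluster HR
  updated: d(BV,HR)=63/4, d(D,HR)=27/2, d(HR,LN)=45/4, d(HR,S)=39/2
iteration 4: select LN,S (d=11, Q=-197/2); attach at lengths (49/12, 83/12); label the merged cluster LNS
  updated: d(BV,LNS)=125/8, d(D,LNS)=51/4, d(HR,LNS)=79/8
iteration 5: select BV,D (d=12, Q=-461/8); attach at lengths (233/32, 151/32); label the merged cluster BDV
  updated: d(BDV,HR)=69/8, d(BDV,LNS)=131/16
iteration 6: select BDV,HR (d=69/8, Q=-427/16); attach at lengths (111/32, 165/32); label the merged cluster BDHRV
  updated: d(BDHRV,LNS)=151/32
iteration 7: select BDHRV,LNS (d=151/32); attach at lengths (151/64, 151/64); label the merged cluster BDHLNRSV
final tree: ((((B:-9/4,V:13/4):233/32,D:151/32):111/32,(H:7/8,R:57/8):165/32):151/64,((L:21/20,N:-1/20):49/12,S:83/12):151/64)
total length: 1483/32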